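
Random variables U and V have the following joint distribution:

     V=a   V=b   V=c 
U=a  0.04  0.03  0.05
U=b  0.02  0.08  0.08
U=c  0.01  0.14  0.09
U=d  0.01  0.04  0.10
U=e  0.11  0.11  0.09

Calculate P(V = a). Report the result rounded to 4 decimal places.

0.1900

P(V=a) = 0.04 + 0.02 + 0.01 + 0.01 + 0.11 = 0.19.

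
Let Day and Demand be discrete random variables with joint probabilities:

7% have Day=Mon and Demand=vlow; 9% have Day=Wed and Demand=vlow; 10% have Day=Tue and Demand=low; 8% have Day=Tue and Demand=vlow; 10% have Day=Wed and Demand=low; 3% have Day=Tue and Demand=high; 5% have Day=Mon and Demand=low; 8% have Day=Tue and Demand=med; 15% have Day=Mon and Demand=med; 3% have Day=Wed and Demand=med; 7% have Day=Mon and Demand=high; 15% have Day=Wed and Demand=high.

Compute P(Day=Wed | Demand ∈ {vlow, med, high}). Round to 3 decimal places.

0.360

P(Demand=vlow) = 0.07 + 0.08 + 0.09 = 0.24.
P(Demand=med) = 0.15 + 0.08 + 0.03 = 0.26.
P(Demand=high) = 0.07 + 0.03 + 0.15 = 0.25.
P(Demand ∈ {vlow, med, high}) = 0.24 + 0.26 + 0.25 = 0.75; P(Day=Wed, Demand ∈ {vlow, med, high}) = 0.09 + 0.03 + 0.15 = 0.27.
P(Day=Wed | Demand ∈ {vlow, med, high}) = 0.27/0.75 = 0.360.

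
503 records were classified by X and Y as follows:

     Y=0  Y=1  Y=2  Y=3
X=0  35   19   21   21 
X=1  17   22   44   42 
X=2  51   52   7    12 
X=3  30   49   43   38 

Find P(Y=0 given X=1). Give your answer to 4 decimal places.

0.1360

Total with X=1: 17 + 22 + 44 + 42 = 125.
P(Y=0 | X=1) = 17/125 = 0.1360.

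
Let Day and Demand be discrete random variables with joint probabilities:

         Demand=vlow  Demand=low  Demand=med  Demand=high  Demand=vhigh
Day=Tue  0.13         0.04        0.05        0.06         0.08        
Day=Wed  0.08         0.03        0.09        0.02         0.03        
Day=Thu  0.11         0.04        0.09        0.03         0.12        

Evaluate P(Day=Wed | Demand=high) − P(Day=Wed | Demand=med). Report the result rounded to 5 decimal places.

P(Demand=high) = 0.06 + 0.02 + 0.03 = 0.11; P(Day=Wed | Demand=high) = 0.02/0.11 = 0.181818.
P(Demand=med) = 0.05 + 0.09 + 0.09 = 0.23; P(Day=Wed | Demand=med) = 0.09/0.23 = 0.391304.
Difference = -0.20949.

-0.20949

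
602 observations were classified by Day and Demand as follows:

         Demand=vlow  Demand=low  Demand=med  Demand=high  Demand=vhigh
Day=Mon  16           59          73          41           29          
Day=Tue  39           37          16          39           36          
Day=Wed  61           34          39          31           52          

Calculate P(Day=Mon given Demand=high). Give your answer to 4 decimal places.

0.3694

Total with Demand=high: 41 + 39 + 31 = 111.
P(Day=Mon | Demand=high) = 41/111 = 0.3694.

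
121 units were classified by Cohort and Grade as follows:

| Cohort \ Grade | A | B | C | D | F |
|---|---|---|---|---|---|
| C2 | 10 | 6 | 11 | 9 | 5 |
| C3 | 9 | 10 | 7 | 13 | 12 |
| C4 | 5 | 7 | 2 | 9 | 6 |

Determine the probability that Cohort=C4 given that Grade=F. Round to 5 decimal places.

0.26087

Total with Grade=F: 5 + 12 + 6 = 23.
P(Cohort=C4 | Grade=F) = 6/23 = 0.26087.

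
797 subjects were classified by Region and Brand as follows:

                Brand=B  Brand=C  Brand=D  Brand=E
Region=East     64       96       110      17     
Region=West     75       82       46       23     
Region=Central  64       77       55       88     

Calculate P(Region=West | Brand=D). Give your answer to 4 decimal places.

Total with Brand=D: 110 + 46 + 55 = 211.
P(Region=West | Brand=D) = 46/211 = 0.2180.

0.2180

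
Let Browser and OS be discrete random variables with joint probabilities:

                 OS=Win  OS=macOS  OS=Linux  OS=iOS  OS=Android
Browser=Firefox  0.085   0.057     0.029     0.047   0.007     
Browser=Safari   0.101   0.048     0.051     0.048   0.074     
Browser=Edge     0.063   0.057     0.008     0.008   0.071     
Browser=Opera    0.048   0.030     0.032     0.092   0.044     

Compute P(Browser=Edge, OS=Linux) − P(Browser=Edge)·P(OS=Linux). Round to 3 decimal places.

-0.017

P(Browser=Edge) = 0.063 + 0.057 + 0.008 + 0.008 + 0.071 = 0.207.
P(OS=Linux) = 0.029 + 0.051 + 0.008 + 0.032 = 0.120.
P(Browser=Edge, OS=Linux) − P(Browser=Edge)P(OS=Linux) = 0.008 − 0.207×0.120 = -0.017.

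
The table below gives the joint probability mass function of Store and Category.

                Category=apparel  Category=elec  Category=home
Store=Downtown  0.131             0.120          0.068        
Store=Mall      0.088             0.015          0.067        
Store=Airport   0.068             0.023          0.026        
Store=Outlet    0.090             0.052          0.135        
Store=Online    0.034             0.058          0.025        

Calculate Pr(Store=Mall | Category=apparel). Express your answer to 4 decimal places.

0.2141

P(Category=apparel) = 0.131 + 0.088 + 0.068 + 0.090 + 0.034 = 0.411.
P(Store=Mall | Category=apparel) = 0.088/0.411 = 0.2141.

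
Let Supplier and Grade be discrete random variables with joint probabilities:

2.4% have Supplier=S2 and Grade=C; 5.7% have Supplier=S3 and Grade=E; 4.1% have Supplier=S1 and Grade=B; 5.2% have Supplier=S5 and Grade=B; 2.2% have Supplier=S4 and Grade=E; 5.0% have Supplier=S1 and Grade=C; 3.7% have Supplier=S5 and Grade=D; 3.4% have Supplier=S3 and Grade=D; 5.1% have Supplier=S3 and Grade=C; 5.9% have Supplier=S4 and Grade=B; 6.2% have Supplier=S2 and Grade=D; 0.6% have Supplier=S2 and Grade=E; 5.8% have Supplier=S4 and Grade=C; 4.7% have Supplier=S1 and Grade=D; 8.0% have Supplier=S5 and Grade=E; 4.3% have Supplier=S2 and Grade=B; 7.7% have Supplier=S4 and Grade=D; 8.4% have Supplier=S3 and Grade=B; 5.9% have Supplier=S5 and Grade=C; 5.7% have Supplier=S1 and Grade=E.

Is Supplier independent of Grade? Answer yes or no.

no

P(Supplier=S5) = 0.228 and P(Grade=E) = 0.222, so their product is 0.05062, but P(Supplier=S5, Grade=E) = 0.080. Since these differ, Supplier and Grade are not independent.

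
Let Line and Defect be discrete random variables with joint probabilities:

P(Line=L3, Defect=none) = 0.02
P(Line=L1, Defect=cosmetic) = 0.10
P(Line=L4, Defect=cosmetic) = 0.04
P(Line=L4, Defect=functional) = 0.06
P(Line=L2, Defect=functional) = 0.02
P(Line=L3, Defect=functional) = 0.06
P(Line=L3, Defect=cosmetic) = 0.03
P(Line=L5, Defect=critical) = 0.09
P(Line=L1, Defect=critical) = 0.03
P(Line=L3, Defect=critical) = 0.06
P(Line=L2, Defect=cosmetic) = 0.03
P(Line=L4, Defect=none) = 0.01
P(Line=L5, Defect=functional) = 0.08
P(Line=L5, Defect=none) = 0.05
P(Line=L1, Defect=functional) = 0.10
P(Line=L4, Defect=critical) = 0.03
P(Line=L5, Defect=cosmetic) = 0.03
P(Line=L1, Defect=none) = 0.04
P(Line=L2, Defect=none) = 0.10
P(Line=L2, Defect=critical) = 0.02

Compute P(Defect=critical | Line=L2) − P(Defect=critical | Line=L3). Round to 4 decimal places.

P(Line=L2) = 0.10 + 0.03 + 0.02 + 0.02 = 0.17; P(Defect=critical | Line=L2) = 0.02/0.17 = 0.11765.
P(Line=L3) = 0.02 + 0.03 + 0.06 + 0.06 = 0.17; P(Defect=critical | Line=L3) = 0.06/0.17 = 0.35294.
Difference = -0.2353.

-0.2353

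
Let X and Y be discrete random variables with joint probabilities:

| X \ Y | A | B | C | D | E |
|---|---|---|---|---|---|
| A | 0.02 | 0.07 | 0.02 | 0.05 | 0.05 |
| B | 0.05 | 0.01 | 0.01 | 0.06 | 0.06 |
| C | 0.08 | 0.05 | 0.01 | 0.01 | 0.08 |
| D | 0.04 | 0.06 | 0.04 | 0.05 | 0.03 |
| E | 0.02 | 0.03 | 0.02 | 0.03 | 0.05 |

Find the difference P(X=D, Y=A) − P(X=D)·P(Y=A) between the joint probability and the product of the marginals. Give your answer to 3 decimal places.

P(X=D) = 0.04 + 0.06 + 0.04 + 0.05 + 0.03 = 0.22.
P(Y=A) = 0.02 + 0.05 + 0.08 + 0.04 + 0.02 = 0.21.
P(X=D, Y=A) − P(X=D)P(Y=A) = 0.04 − 0.22×0.21 = -0.006.

-0.006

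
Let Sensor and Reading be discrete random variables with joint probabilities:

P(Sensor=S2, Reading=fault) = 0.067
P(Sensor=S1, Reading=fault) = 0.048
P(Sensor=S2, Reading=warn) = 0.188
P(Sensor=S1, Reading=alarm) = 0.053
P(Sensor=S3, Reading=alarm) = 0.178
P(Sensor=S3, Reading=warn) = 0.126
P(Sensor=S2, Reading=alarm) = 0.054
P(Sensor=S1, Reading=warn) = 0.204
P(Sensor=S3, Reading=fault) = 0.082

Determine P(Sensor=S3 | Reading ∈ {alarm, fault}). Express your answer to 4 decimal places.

P(Reading=alarm) = 0.053 + 0.054 + 0.178 = 0.285.
P(Reading=fault) = 0.048 + 0.067 + 0.082 = 0.197.
P(Reading ∈ {alarm, fault}) = 0.285 + 0.197 = 0.482; P(Sensor=S3, Reading ∈ {alarm, fault}) = 0.178 + 0.082 = 0.260.
P(Sensor=S3 | Reading ∈ {alarm, fault}) = 0.260/0.482 = 0.5394.

0.5394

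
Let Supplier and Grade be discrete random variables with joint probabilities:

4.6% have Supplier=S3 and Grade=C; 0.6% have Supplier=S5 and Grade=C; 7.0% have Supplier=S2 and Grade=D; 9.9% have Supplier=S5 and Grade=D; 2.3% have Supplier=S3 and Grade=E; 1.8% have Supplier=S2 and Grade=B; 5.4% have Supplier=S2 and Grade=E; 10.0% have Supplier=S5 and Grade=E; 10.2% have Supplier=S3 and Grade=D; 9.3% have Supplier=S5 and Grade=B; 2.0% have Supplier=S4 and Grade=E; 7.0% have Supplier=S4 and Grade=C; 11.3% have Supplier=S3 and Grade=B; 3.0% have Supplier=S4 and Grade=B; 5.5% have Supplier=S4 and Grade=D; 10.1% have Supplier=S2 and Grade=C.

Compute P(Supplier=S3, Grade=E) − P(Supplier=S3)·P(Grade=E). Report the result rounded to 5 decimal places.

P(Supplier=S3) = 0.113 + 0.046 + 0.102 + 0.023 = 0.284.
P(Grade=E) = 0.054 + 0.023 + 0.020 + 0.100 = 0.197.
P(Supplier=S3, Grade=E) − P(Supplier=S3)P(Grade=E) = 0.023 − 0.284×0.197 = -0.03295.

-0.03295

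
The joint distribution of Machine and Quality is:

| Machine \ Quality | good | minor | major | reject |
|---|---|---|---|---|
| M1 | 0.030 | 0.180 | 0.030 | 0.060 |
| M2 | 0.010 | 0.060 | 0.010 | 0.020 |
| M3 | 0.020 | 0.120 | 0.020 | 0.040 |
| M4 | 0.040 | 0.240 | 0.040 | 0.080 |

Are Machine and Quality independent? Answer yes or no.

Every cell satisfies P(Machine,Quality) = P(Machine)·P(Quality). For instance P(Machine=M4) = 0.400, P(Quality=good) = 0.100, and 0.400×0.100 = 0.040 matches the joint entry. So Machine and Quality are independent.

yes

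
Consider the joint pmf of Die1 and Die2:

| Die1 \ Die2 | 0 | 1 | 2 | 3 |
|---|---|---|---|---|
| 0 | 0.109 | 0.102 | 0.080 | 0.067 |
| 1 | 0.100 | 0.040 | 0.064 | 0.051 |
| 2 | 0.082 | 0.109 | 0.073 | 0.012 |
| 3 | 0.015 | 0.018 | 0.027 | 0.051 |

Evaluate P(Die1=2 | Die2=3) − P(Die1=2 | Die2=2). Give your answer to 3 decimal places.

-0.233

P(Die2=3) = 0.067 + 0.051 + 0.012 + 0.051 = 0.181; P(Die1=2 | Die2=3) = 0.012/0.181 = 0.0663.
P(Die2=2) = 0.080 + 0.064 + 0.073 + 0.027 = 0.244; P(Die1=2 | Die2=2) = 0.073/0.244 = 0.2992.
Difference = -0.233.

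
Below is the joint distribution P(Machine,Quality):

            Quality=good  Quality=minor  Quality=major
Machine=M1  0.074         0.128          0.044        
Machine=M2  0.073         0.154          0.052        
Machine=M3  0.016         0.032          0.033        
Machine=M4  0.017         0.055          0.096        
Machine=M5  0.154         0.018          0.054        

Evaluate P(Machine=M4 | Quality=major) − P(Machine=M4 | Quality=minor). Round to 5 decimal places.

0.20197

P(Quality=major) = 0.044 + 0.052 + 0.033 + 0.096 + 0.054 = 0.279; P(Machine=M4 | Quality=major) = 0.096/0.279 = 0.344086.
P(Quality=minor) = 0.128 + 0.154 + 0.032 + 0.055 + 0.018 = 0.387; P(Machine=M4 | Quality=minor) = 0.055/0.387 = 0.142119.
Difference = 0.20197.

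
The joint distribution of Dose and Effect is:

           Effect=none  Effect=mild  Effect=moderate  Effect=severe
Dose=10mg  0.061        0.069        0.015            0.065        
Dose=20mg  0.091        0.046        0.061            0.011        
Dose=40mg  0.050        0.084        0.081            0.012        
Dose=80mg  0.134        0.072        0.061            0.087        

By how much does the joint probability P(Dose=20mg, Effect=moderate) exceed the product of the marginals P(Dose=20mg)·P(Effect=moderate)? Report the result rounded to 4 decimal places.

0.0154

P(Dose=20mg) = 0.091 + 0.046 + 0.061 + 0.011 = 0.209.
P(Effect=moderate) = 0.015 + 0.061 + 0.081 + 0.061 = 0.218.
P(Dose=20mg, Effect=moderate) − P(Dose=20mg)P(Effect=moderate) = 0.061 − 0.209×0.218 = 0.0154.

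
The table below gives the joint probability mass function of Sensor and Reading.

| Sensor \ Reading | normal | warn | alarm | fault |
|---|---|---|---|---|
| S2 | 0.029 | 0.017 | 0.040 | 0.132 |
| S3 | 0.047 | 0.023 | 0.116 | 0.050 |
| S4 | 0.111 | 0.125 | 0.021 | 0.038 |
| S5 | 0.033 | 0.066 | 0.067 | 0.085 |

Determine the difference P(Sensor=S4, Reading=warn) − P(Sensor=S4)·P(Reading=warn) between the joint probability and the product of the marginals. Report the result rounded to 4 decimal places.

0.0569

P(Sensor=S4) = 0.111 + 0.125 + 0.021 + 0.038 = 0.295.
P(Reading=warn) = 0.017 + 0.023 + 0.125 + 0.066 = 0.231.
P(Sensor=S4, Reading=warn) − P(Sensor=S4)P(Reading=warn) = 0.125 − 0.295×0.231 = 0.0569.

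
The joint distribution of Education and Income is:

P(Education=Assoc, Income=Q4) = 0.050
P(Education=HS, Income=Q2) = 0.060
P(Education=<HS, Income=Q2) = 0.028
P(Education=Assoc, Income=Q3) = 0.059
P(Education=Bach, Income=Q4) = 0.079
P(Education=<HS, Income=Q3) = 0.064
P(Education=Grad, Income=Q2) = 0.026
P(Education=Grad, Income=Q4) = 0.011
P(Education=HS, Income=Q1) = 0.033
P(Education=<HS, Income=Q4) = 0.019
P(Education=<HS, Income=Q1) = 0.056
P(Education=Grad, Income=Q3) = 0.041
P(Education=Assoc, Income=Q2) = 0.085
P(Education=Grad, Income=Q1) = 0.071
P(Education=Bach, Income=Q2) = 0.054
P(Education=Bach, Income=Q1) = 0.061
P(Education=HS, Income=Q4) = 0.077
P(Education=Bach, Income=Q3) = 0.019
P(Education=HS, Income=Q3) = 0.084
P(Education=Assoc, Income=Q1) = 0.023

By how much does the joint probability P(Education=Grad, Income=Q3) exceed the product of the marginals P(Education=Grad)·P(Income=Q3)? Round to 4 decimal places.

0.0012

P(Education=Grad) = 0.071 + 0.026 + 0.041 + 0.011 = 0.149.
P(Income=Q3) = 0.064 + 0.084 + 0.059 + 0.019 + 0.041 = 0.267.
P(Education=Grad, Income=Q3) − P(Education=Grad)P(Income=Q3) = 0.041 − 0.149×0.267 = 0.0012.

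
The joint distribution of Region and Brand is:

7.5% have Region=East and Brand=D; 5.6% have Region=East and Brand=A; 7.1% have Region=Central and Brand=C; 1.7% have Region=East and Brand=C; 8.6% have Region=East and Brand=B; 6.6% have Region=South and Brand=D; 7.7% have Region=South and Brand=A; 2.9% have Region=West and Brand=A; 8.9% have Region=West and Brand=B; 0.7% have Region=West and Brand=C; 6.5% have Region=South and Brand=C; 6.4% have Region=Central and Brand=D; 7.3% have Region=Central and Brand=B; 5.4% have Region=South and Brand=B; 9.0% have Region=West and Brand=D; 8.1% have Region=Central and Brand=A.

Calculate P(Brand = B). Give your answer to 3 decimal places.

P(Brand=B) = 0.054 + 0.086 + 0.089 + 0.073 = 0.302.

0.302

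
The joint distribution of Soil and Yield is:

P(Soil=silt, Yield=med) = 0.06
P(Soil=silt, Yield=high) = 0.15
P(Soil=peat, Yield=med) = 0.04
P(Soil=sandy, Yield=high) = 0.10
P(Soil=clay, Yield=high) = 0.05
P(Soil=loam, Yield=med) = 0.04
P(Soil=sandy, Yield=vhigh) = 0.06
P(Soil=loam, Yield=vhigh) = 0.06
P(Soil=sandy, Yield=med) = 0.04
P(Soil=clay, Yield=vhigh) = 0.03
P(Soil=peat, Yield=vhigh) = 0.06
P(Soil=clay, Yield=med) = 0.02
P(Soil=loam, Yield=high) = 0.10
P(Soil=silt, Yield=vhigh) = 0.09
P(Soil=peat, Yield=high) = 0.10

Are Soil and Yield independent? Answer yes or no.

Every cell satisfies P(Soil,Yield) = P(Soil)·P(Yield). For instance P(Soil=sandy) = 0.20, P(Yield=med) = 0.20, and 0.20×0.20 = 0.04 matches the joint entry. So Soil and Yield are independent.

yes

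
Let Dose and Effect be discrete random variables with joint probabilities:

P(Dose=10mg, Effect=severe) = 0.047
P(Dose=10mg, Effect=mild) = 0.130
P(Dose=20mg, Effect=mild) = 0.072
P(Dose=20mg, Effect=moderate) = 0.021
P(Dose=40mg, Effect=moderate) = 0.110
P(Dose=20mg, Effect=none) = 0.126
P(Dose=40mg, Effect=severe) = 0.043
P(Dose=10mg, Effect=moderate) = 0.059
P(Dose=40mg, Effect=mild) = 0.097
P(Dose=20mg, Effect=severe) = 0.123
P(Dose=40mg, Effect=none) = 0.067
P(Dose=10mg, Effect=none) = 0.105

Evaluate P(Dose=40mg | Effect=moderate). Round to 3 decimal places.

0.579

P(Effect=moderate) = 0.059 + 0.021 + 0.110 = 0.190.
P(Dose=40mg | Effect=moderate) = 0.110/0.190 = 0.579.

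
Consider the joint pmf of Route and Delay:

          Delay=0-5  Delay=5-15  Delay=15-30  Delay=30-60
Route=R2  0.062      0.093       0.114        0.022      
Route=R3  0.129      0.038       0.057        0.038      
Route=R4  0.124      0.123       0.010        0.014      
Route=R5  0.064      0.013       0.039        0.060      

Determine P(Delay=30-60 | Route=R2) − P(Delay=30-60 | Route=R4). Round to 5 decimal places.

P(Route=R2) = 0.062 + 0.093 + 0.114 + 0.022 = 0.291; P(Delay=30-60 | Route=R2) = 0.022/0.291 = 0.075601.
P(Route=R4) = 0.124 + 0.123 + 0.010 + 0.014 = 0.271; P(Delay=30-60 | Route=R4) = 0.014/0.271 = 0.051661.
Difference = 0.02394.

0.02394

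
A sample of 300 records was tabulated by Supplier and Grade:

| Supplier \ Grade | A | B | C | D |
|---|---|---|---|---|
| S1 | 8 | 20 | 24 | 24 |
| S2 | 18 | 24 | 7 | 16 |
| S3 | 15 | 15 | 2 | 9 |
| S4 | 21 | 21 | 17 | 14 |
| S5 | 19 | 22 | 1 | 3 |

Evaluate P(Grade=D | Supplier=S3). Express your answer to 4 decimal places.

0.2195

Total with Supplier=S3: 15 + 15 + 2 + 9 = 41.
P(Grade=D | Supplier=S3) = 9/41 = 0.2195.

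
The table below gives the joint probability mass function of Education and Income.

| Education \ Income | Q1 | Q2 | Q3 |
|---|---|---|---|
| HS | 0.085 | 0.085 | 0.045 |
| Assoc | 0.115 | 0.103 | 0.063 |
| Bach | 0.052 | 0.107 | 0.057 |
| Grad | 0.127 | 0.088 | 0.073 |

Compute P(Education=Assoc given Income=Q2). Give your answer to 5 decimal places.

0.26893

P(Income=Q2) = 0.085 + 0.103 + 0.107 + 0.088 = 0.383.
P(Education=Assoc | Income=Q2) = 0.103/0.383 = 0.26893.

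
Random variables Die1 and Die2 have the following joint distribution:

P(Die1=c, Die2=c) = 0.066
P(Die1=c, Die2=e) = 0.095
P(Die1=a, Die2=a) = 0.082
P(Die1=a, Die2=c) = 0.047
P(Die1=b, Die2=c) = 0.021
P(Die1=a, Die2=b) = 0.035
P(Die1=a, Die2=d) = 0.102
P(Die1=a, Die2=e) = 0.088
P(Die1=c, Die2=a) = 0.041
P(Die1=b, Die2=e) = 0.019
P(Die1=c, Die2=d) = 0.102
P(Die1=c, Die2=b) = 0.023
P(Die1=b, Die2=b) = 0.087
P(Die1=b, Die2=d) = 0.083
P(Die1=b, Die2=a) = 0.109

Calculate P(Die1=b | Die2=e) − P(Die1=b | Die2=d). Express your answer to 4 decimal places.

P(Die2=e) = 0.088 + 0.019 + 0.095 = 0.202; P(Die1=b | Die2=e) = 0.019/0.202 = 0.09406.
P(Die2=d) = 0.102 + 0.083 + 0.102 = 0.287; P(Die1=b | Die2=d) = 0.083/0.287 = 0.28920.
Difference = -0.1951.

-0.1951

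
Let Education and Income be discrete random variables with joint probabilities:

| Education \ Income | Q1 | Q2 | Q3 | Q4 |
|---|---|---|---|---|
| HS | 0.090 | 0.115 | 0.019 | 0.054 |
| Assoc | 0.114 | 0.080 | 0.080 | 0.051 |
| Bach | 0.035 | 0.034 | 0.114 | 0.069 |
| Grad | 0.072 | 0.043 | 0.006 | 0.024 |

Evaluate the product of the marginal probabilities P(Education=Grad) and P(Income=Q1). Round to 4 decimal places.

P(Education=Grad) = 0.072 + 0.043 + 0.006 + 0.024 = 0.145.
P(Income=Q1) = 0.090 + 0.114 + 0.035 + 0.072 = 0.311.
Product: 0.145 × 0.311 = 0.0451.

0.0451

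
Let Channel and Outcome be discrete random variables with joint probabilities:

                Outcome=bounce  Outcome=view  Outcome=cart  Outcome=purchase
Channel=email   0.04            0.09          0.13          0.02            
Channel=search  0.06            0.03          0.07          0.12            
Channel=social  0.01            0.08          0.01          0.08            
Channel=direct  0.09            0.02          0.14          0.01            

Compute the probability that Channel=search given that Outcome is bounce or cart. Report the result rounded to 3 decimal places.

0.236

P(Outcome=bounce) = 0.04 + 0.06 + 0.01 + 0.09 = 0.20.
P(Outcome=cart) = 0.13 + 0.07 + 0.01 + 0.14 = 0.35.
P(Outcome ∈ {bounce, cart}) = 0.20 + 0.35 = 0.55; P(Channel=search, Outcome ∈ {bounce, cart}) = 0.06 + 0.07 = 0.13.
P(Channel=search | Outcome ∈ {bounce, cart}) = 0.13/0.55 = 0.236.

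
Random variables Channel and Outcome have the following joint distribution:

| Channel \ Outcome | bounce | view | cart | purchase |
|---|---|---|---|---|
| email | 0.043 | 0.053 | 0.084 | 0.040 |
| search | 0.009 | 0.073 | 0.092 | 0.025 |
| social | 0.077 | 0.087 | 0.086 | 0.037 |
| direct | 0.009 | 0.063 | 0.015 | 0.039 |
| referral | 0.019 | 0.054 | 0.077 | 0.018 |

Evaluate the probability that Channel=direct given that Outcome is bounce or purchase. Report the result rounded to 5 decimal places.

0.15190

P(Outcome=bounce) = 0.043 + 0.009 + 0.077 + 0.009 + 0.019 = 0.157.
P(Outcome=purchase) = 0.040 + 0.025 + 0.037 + 0.039 + 0.018 = 0.159.
P(Outcome ∈ {bounce, purchase}) = 0.157 + 0.159 = 0.316; P(Channel=direct, Outcome ∈ {bounce, purchase}) = 0.009 + 0.039 = 0.048.
P(Channel=direct | Outcome ∈ {bounce, purchase}) = 0.048/0.316 = 0.15190.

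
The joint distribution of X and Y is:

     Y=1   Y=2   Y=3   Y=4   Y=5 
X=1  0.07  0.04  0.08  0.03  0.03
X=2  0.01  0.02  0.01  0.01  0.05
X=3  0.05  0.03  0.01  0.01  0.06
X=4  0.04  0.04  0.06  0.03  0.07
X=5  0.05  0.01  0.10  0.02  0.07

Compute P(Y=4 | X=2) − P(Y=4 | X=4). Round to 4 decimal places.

P(X=2) = 0.01 + 0.02 + 0.01 + 0.01 + 0.05 = 0.10; P(Y=4 | X=2) = 0.01/0.10 = 0.10000.
P(X=4) = 0.04 + 0.04 + 0.06 + 0.03 + 0.07 = 0.24; P(Y=4 | X=4) = 0.03/0.24 = 0.12500.
Difference = -0.0250.

-0.0250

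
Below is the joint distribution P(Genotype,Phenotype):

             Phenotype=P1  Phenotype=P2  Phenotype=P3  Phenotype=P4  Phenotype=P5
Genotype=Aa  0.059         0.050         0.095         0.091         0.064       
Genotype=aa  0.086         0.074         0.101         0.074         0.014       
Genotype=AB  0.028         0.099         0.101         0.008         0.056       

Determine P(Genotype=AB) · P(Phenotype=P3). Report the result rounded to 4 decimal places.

0.0867

P(Genotype=AB) = 0.028 + 0.099 + 0.101 + 0.008 + 0.056 = 0.292.
P(Phenotype=P3) = 0.095 + 0.101 + 0.101 = 0.297.
Product: 0.292 × 0.297 = 0.0867.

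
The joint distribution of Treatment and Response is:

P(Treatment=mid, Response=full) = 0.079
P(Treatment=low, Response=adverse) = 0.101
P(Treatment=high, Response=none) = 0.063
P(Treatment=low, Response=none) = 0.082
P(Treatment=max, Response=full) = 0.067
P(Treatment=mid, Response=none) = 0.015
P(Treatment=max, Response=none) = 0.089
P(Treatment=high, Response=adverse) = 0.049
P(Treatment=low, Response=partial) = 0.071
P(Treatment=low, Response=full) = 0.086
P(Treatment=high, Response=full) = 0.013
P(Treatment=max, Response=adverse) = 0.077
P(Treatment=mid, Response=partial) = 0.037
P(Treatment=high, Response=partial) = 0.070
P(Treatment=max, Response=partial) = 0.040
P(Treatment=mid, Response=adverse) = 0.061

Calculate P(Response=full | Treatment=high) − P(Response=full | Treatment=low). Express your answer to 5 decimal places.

P(Treatment=high) = 0.063 + 0.070 + 0.013 + 0.049 = 0.195; P(Response=full | Treatment=high) = 0.013/0.195 = 0.066667.
P(Treatment=low) = 0.082 + 0.071 + 0.086 + 0.101 = 0.340; P(Response=full | Treatment=low) = 0.086/0.340 = 0.252941.
Difference = -0.18627.

-0.18627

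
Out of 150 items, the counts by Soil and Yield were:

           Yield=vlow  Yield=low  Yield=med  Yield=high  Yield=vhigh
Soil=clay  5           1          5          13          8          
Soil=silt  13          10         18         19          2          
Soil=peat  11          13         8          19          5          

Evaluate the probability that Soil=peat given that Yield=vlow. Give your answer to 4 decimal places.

Total with Yield=vlow: 5 + 13 + 11 = 29.
P(Soil=peat | Yield=vlow) = 11/29 = 0.3793.

0.3793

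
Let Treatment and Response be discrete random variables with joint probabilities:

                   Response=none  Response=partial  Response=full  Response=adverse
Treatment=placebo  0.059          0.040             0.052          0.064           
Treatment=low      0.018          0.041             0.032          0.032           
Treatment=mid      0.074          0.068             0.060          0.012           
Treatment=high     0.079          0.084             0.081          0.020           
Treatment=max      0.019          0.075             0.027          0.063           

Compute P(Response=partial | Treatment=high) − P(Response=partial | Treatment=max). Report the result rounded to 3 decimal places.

-0.089

P(Treatment=high) = 0.079 + 0.084 + 0.081 + 0.020 = 0.264; P(Response=partial | Treatment=high) = 0.084/0.264 = 0.3182.
P(Treatment=max) = 0.019 + 0.075 + 0.027 + 0.063 = 0.184; P(Response=partial | Treatment=max) = 0.075/0.184 = 0.4076.
Difference = -0.089.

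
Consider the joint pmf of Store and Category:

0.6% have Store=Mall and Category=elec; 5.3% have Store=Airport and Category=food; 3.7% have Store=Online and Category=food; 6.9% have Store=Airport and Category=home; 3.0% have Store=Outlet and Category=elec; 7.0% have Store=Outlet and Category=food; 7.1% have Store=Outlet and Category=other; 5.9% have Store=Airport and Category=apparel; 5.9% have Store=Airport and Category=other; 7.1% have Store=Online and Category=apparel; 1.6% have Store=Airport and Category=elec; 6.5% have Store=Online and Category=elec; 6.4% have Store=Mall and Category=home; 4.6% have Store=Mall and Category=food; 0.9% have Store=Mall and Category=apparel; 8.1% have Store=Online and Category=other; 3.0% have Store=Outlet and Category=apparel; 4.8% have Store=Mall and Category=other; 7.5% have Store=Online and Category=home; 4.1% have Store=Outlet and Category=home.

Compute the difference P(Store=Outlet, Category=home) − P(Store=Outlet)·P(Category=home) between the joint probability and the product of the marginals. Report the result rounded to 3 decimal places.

-0.019

P(Store=Outlet) = 0.070 + 0.030 + 0.030 + 0.041 + 0.071 = 0.242.
P(Category=home) = 0.064 + 0.069 + 0.041 + 0.075 = 0.249.
P(Store=Outlet, Category=home) − P(Store=Outlet)P(Category=home) = 0.041 − 0.242×0.249 = -0.019.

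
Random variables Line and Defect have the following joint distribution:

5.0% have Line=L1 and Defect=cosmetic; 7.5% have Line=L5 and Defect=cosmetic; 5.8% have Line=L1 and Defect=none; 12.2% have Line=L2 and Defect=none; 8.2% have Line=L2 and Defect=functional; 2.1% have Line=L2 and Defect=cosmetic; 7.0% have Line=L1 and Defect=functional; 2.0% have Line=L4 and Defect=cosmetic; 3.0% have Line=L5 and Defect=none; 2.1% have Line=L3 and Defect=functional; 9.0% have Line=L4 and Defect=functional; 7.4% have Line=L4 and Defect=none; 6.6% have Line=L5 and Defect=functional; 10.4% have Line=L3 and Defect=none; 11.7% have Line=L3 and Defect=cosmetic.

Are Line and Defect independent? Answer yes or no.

no

P(Line=L3) = 0.242 and P(Defect=functional) = 0.329, so their product is 0.07962, but P(Line=L3, Defect=functional) = 0.021. Since these differ, Line and Defect are not independent.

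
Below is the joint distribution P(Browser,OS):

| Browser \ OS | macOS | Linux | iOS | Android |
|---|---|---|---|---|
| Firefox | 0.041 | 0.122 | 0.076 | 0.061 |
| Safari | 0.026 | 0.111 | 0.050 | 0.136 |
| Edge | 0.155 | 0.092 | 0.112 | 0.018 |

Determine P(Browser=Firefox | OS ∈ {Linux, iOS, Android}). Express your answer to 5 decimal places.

0.33290

P(OS=Linux) = 0.122 + 0.111 + 0.092 = 0.325.
P(OS=iOS) = 0.076 + 0.050 + 0.112 = 0.238.
P(OS=Android) = 0.061 + 0.136 + 0.018 = 0.215.
P(OS ∈ {Linux, iOS, Android}) = 0.325 + 0.238 + 0.215 = 0.778; P(Browser=Firefox, OS ∈ {Linux, iOS, Android}) = 0.122 + 0.076 + 0.061 = 0.259.
P(Browser=Firefox | OS ∈ {Linux, iOS, Android}) = 0.259/0.778 = 0.33290.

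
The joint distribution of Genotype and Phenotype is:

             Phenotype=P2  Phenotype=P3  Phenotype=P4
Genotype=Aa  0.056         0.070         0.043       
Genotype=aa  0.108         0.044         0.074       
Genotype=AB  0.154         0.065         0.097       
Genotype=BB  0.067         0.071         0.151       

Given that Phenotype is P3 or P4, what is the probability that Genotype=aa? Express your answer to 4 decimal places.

0.1919

P(Phenotype=P3) = 0.070 + 0.044 + 0.065 + 0.071 = 0.250.
P(Phenotype=P4) = 0.043 + 0.074 + 0.097 + 0.151 = 0.365.
P(Phenotype ∈ {P3, P4}) = 0.250 + 0.365 = 0.615; P(Genotype=aa, Phenotype ∈ {P3, P4}) = 0.044 + 0.074 = 0.118.
P(Genotype=aa | Phenotype ∈ {P3, P4}) = 0.118/0.615 = 0.1919.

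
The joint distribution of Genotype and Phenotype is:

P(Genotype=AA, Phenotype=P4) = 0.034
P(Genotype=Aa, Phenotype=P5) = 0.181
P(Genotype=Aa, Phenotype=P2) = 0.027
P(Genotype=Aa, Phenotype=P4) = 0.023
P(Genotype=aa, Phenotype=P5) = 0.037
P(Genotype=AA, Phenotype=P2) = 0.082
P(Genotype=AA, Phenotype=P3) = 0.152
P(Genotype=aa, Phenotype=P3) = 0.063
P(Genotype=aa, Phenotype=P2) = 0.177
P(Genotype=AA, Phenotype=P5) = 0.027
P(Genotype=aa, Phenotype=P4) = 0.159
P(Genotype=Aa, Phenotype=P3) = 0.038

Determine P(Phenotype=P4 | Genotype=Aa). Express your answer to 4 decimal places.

P(Genotype=Aa) = 0.027 + 0.038 + 0.023 + 0.181 = 0.269.
P(Phenotype=P4 | Genotype=Aa) = 0.023/0.269 = 0.0855.

0.0855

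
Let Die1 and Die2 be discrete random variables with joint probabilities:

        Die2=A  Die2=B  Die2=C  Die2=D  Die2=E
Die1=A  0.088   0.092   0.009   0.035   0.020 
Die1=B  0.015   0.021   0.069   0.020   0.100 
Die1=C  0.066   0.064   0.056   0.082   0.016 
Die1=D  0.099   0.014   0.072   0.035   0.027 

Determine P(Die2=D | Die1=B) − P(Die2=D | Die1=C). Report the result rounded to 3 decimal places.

P(Die1=B) = 0.015 + 0.021 + 0.069 + 0.020 + 0.100 = 0.225; P(Die2=D | Die1=B) = 0.020/0.225 = 0.0889.
P(Die1=C) = 0.066 + 0.064 + 0.056 + 0.082 + 0.016 = 0.284; P(Die2=D | Die1=C) = 0.082/0.284 = 0.2887.
Difference = -0.200.

-0.200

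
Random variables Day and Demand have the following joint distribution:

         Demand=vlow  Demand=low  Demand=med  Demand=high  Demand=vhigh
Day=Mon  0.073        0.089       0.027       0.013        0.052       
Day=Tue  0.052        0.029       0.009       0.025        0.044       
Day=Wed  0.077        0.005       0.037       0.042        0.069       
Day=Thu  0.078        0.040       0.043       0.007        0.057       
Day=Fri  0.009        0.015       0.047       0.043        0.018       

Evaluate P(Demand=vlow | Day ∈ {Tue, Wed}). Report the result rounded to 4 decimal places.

P(Day=Tue) = 0.052 + 0.029 + 0.009 + 0.025 + 0.044 = 0.159.
P(Day=Wed) = 0.077 + 0.005 + 0.037 + 0.042 + 0.069 = 0.230.
P(Day ∈ {Tue, Wed}) = 0.159 + 0.230 = 0.389; P(Demand=vlow, Day ∈ {Tue, Wed}) = 0.052 + 0.077 = 0.129.
P(Demand=vlow | Day ∈ {Tue, Wed}) = 0.129/0.389 = 0.3316.

0.3316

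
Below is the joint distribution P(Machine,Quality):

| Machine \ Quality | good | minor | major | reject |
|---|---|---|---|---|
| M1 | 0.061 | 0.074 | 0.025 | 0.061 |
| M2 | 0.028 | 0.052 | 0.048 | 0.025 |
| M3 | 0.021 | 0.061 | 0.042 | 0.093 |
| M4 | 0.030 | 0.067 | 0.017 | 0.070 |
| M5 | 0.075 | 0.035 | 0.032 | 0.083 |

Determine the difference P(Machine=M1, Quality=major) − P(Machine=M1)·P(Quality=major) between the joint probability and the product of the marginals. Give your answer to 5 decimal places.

P(Machine=M1) = 0.061 + 0.074 + 0.025 + 0.061 = 0.221.
P(Quality=major) = 0.025 + 0.048 + 0.042 + 0.017 + 0.032 = 0.164.
P(Machine=M1, Quality=major) − P(Machine=M1)P(Quality=major) = 0.025 − 0.221×0.164 = -0.01124.

-0.01124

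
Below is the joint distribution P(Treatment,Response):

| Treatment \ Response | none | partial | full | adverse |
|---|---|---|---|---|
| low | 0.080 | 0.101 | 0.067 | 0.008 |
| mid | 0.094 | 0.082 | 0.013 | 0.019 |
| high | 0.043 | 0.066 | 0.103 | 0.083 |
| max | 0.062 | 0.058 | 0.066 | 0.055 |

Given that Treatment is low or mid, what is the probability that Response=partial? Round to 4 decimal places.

P(Treatment=low) = 0.080 + 0.101 + 0.067 + 0.008 = 0.256.
P(Treatment=mid) = 0.094 + 0.082 + 0.013 + 0.019 = 0.208.
P(Treatment ∈ {low, mid}) = 0.256 + 0.208 = 0.464; P(Response=partial, Treatment ∈ {low, mid}) = 0.101 + 0.082 = 0.183.
P(Response=partial | Treatment ∈ {low, mid}) = 0.183/0.464 = 0.3944.

0.3944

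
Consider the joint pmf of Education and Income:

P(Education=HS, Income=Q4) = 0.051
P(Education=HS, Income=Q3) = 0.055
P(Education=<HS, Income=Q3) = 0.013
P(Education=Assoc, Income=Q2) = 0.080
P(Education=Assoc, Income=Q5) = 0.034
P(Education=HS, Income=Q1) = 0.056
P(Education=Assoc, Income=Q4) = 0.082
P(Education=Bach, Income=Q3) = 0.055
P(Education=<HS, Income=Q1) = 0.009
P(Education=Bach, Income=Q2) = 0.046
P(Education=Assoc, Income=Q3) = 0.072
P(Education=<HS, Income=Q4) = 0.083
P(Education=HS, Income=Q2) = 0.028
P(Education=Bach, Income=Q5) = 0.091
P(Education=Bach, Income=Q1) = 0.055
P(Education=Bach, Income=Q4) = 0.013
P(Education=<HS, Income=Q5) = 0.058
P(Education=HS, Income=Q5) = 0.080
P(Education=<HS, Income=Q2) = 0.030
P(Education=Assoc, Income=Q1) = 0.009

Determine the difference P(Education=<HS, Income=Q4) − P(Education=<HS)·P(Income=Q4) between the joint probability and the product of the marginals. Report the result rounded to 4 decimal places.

P(Education=<HS) = 0.009 + 0.030 + 0.013 + 0.083 + 0.058 = 0.193.
P(Income=Q4) = 0.083 + 0.051 + 0.082 + 0.013 = 0.229.
P(Education=<HS, Income=Q4) − P(Education=<HS)P(Income=Q4) = 0.083 − 0.193×0.229 = 0.0388.

0.0388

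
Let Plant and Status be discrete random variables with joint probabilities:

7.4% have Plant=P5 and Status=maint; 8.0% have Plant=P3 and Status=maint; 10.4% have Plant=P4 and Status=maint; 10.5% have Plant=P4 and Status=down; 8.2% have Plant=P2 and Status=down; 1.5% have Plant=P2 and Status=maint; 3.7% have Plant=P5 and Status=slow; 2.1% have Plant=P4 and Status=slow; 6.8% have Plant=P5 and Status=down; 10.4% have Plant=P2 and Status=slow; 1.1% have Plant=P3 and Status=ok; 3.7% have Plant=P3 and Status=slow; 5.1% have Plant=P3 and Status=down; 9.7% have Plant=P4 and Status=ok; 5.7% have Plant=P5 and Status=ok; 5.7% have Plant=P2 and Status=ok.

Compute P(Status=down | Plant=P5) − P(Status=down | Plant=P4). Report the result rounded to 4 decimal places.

P(Plant=P5) = 0.057 + 0.037 + 0.068 + 0.074 = 0.236; P(Status=down | Plant=P5) = 0.068/0.236 = 0.28814.
P(Plant=P4) = 0.097 + 0.021 + 0.105 + 0.104 = 0.327; P(Status=down | Plant=P4) = 0.105/0.327 = 0.32110.
Difference = -0.0330.

-0.0330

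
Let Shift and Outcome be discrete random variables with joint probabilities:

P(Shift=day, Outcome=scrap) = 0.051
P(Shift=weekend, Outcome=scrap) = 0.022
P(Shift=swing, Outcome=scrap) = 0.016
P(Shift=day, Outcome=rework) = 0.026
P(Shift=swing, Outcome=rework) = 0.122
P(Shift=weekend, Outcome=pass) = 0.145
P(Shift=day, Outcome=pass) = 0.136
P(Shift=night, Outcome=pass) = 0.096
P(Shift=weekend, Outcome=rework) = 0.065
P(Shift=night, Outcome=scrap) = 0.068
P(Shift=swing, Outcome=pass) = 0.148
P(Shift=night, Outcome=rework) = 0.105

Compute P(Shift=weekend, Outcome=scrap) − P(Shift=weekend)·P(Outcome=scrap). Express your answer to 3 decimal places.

P(Shift=weekend) = 0.145 + 0.065 + 0.022 = 0.232.
P(Outcome=scrap) = 0.051 + 0.016 + 0.068 + 0.022 = 0.157.
P(Shift=weekend, Outcome=scrap) − P(Shift=weekend)P(Outcome=scrap) = 0.022 − 0.232×0.157 = -0.014.

-0.014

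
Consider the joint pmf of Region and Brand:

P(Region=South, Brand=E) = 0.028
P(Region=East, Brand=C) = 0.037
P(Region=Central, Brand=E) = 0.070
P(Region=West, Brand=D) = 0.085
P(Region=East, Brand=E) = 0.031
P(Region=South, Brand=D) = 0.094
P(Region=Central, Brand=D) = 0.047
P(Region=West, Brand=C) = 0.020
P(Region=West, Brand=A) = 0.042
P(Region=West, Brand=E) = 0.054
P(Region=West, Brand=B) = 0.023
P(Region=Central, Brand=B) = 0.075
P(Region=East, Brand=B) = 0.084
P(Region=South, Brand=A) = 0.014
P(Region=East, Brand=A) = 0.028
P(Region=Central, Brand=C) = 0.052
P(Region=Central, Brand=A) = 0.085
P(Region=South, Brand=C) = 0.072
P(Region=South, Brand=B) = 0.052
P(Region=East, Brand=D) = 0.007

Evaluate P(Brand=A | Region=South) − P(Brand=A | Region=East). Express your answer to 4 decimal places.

-0.0959

P(Region=South) = 0.014 + 0.052 + 0.072 + 0.094 + 0.028 = 0.260; P(Brand=A | Region=South) = 0.014/0.260 = 0.05385.
P(Region=East) = 0.028 + 0.084 + 0.037 + 0.007 + 0.031 = 0.187; P(Brand=A | Region=East) = 0.028/0.187 = 0.14973.
Difference = -0.0959.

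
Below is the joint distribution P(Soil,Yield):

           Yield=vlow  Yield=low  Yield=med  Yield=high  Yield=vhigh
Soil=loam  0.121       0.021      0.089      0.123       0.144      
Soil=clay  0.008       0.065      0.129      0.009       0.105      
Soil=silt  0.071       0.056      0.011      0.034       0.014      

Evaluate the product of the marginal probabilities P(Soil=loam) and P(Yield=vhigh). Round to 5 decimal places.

0.13097

P(Soil=loam) = 0.121 + 0.021 + 0.089 + 0.123 + 0.144 = 0.498.
P(Yield=vhigh) = 0.144 + 0.105 + 0.014 = 0.263.
Product: 0.498 × 0.263 = 0.13097.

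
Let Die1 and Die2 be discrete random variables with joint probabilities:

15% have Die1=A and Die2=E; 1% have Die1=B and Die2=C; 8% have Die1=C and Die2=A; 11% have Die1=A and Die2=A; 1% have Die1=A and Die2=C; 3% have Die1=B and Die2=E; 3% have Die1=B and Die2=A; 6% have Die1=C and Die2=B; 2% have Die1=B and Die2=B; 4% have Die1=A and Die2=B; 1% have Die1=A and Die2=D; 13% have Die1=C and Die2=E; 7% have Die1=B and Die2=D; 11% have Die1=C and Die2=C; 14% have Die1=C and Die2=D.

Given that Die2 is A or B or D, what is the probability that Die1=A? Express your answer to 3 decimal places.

0.286

P(Die2=A) = 0.11 + 0.03 + 0.08 = 0.22.
P(Die2=B) = 0.04 + 0.02 + 0.06 = 0.12.
P(Die2=D) = 0.01 + 0.07 + 0.14 = 0.22.
P(Die2 ∈ {A, B, D}) = 0.22 + 0.12 + 0.22 = 0.56; P(Die1=A, Die2 ∈ {A, B, D}) = 0.11 + 0.04 + 0.01 = 0.16.
P(Die1=A | Die2 ∈ {A, B, D}) = 0.16/0.56 = 0.286.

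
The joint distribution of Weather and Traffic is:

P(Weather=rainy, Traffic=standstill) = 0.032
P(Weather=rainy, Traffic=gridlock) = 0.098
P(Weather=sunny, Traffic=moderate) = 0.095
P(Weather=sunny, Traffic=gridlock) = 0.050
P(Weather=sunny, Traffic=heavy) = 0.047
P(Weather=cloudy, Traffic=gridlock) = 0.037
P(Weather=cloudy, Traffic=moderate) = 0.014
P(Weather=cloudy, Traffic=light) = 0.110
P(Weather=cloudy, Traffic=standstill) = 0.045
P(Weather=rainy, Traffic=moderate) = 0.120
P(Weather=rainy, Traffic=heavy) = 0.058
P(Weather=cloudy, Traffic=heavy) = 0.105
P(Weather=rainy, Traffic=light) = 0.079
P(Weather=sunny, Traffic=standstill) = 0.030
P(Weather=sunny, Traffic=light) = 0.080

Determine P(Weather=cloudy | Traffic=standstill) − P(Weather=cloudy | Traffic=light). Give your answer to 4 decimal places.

P(Traffic=standstill) = 0.030 + 0.045 + 0.032 = 0.107; P(Weather=cloudy | Traffic=standstill) = 0.045/0.107 = 0.42056.
P(Traffic=light) = 0.080 + 0.110 + 0.079 = 0.269; P(Weather=cloudy | Traffic=light) = 0.110/0.269 = 0.40892.
Difference = 0.0116.

0.0116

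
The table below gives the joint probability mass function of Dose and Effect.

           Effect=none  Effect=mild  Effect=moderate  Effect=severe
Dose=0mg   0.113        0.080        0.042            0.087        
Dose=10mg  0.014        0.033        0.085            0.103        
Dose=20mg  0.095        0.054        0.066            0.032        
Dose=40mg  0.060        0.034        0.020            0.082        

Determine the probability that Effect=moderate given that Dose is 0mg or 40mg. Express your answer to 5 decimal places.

P(Dose=0mg) = 0.113 + 0.080 + 0.042 + 0.087 = 0.322.
P(Dose=40mg) = 0.060 + 0.034 + 0.020 + 0.082 = 0.196.
P(Dose ∈ {0mg, 40mg}) = 0.322 + 0.196 = 0.518; P(Effect=moderate, Dose ∈ {0mg, 40mg}) = 0.042 + 0.020 = 0.062.
P(Effect=moderate | Dose ∈ {0mg, 40mg}) = 0.062/0.518 = 0.11969.

0.11969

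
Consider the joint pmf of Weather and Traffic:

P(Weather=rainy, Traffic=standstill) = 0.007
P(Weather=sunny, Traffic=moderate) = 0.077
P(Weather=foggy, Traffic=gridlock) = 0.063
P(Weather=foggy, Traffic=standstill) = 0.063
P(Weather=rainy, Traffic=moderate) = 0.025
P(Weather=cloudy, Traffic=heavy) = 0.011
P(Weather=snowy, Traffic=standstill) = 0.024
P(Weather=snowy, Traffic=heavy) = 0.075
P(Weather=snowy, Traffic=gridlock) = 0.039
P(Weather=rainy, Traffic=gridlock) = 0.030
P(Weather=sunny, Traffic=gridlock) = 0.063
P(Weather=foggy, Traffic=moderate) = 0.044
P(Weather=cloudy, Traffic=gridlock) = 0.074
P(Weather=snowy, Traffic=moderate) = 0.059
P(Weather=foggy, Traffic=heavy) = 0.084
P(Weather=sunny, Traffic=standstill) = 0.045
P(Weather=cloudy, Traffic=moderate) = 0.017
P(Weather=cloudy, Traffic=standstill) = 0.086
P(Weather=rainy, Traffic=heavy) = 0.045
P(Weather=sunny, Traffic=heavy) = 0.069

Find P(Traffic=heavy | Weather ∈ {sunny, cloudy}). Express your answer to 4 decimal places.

P(Weather=sunny) = 0.077 + 0.069 + 0.063 + 0.045 = 0.254.
P(Weather=cloudy) = 0.017 + 0.011 + 0.074 + 0.086 = 0.188.
P(Weather ∈ {sunny, cloudy}) = 0.254 + 0.188 = 0.442; P(Traffic=heavy, Weather ∈ {sunny, cloudy}) = 0.069 + 0.011 = 0.080.
P(Traffic=heavy | Weather ∈ {sunny, cloudy}) = 0.080/0.442 = 0.1810.

0.1810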